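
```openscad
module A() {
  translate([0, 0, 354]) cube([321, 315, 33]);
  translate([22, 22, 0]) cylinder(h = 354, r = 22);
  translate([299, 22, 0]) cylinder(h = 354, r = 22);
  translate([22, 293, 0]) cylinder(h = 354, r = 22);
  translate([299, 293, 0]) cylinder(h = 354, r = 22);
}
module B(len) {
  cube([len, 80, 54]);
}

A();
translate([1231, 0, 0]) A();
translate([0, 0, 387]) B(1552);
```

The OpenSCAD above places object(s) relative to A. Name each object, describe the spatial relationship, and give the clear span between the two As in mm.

Second stool starts at x = 1231; first ends at x = 321; clear span = 1231 − 321 = 910 mm.

A is a stool. B is a beam. A beam spans the tops of two stools. The clear span between the two stools is 910 mm.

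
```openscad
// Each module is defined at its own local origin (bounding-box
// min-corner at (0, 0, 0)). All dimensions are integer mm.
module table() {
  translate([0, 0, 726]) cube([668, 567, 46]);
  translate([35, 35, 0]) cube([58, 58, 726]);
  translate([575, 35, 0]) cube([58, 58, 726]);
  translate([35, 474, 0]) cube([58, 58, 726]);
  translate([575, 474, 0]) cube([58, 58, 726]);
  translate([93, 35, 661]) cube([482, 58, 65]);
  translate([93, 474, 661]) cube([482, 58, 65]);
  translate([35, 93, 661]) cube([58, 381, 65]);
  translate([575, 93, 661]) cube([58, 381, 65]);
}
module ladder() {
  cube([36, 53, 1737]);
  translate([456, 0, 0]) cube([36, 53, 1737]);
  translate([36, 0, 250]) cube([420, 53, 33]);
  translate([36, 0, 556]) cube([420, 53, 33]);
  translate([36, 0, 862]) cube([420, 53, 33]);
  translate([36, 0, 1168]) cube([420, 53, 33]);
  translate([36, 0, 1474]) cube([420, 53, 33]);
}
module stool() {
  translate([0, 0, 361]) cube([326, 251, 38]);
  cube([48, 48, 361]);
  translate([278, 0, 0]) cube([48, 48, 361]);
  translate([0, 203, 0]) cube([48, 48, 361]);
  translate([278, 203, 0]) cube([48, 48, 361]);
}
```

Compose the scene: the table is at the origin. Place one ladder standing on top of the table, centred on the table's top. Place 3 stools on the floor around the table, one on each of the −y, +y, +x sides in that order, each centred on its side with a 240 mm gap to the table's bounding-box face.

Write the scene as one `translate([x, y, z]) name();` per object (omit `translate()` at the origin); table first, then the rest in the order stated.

table();
translate([88, 257, 772]) ladder();
translate([171, -491, 0]) stool();
translate([171, 807, 0]) stool();
translate([908, 158, 0]) stool();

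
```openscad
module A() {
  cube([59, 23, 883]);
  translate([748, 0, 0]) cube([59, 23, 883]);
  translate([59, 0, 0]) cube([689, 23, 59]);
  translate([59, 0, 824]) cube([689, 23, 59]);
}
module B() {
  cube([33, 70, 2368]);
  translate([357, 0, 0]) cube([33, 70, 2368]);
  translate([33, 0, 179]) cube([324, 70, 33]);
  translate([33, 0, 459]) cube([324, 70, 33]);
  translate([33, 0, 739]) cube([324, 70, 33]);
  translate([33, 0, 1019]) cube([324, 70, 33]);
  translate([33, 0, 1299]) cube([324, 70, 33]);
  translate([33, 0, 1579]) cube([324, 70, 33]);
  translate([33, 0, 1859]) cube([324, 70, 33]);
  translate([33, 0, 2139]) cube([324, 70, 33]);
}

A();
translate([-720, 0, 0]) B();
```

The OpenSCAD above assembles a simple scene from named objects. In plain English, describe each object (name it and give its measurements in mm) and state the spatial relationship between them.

A is a rectangular picture frame lying in the x–z plane (depth along y). The opening is 689 mm wide (x) by 765 mm tall (z), surrounded by a border 59 mm wide on all four sides. The frame is 23 mm deep and is made of two full-height vertical stiles with two horizontal rails fitted between them.

B is a straight ladder. Two 33×70 mm vertical rails, 2368 mm tall, stand 390 mm apart (outside-to-outside) with their front faces coplanar on the −y side. 8 rungs, each 70 mm deep and 33 mm tall, span between the inner faces of the rails, front faces flush with the rails. The lowest rung's underside is at z = 179 mm and rungs are spaced 280 mm apart (underside to underside).

The ladder is on the floor beside the picture frame on its −x side.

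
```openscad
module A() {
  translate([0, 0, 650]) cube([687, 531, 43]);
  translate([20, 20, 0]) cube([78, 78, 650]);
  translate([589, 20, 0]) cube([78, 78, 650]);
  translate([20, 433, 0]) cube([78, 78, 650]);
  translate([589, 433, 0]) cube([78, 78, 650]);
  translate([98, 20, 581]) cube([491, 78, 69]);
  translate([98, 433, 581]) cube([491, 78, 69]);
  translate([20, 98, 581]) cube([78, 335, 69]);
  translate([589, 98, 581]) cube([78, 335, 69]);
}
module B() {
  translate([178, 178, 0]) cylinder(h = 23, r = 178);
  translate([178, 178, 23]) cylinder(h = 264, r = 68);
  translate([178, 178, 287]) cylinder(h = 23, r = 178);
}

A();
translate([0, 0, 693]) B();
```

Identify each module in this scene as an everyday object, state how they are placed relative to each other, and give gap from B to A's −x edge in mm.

A is a table. B is a spool. The spool is on top of the table. The gap from the spool to the table's −x edge is 0 mm.

The spool's min-x is at 0; the table's min-x is 0; gap = 0 mm.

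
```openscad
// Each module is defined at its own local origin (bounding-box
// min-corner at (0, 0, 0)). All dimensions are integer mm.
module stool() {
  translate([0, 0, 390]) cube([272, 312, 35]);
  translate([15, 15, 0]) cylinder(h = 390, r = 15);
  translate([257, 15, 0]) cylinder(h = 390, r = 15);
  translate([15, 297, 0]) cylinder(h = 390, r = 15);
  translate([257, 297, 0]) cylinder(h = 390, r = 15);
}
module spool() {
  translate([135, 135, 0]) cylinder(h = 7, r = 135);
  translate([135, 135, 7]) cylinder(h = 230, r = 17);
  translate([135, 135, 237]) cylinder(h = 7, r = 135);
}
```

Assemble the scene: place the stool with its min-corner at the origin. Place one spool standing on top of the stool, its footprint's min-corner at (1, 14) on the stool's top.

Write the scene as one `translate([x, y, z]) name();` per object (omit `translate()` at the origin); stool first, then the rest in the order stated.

stool();
translate([1, 14, 425]) spool();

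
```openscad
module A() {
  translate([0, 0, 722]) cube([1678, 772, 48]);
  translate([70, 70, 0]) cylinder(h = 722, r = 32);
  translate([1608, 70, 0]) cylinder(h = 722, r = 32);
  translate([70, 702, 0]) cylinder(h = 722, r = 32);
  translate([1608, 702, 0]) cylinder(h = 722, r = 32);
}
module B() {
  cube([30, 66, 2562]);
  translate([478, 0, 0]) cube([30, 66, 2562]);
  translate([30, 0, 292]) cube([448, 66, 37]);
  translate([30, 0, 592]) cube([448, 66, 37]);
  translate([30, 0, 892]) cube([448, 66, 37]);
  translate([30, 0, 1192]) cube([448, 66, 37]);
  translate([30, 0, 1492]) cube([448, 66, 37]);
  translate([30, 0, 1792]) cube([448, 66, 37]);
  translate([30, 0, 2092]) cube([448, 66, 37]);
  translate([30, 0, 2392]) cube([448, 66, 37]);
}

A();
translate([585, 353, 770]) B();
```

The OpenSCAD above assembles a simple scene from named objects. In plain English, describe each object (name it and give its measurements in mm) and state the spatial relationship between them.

A is a rectangular dining table. The top is 1678×772×48 mm with its upper surface at z = 770 mm. It stands on four round legs of 64 mm diameter, each leg's bounding box inset 38 mm from the nearest pair of top edges, running from the floor to the underside of the top.

B is a wooden ladder with two side rails of 30×66 mm section and 2562 mm height, set 508 mm apart overall. Between them run 8 rectangular rungs (66 mm deep, 37 mm thick), front faces flush with the rails' −y face. The bottom of the first rung is 292 mm above the floor and each subsequent rung is 300 mm higher than the one below.

The ladder is on top of the table, centred.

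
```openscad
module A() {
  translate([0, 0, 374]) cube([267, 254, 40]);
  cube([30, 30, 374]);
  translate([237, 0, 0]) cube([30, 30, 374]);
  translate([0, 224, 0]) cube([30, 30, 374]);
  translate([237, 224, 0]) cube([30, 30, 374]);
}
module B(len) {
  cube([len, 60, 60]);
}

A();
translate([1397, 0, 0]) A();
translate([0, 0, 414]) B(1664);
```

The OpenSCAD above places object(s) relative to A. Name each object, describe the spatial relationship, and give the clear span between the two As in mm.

Second stool starts at x = 1397; first ends at x = 267; clear span = 1397 − 267 = 1130 mm.

A is a stool. B is a beam. A beam spans the tops of two stools. The clear span between the two stools is 1130 mm.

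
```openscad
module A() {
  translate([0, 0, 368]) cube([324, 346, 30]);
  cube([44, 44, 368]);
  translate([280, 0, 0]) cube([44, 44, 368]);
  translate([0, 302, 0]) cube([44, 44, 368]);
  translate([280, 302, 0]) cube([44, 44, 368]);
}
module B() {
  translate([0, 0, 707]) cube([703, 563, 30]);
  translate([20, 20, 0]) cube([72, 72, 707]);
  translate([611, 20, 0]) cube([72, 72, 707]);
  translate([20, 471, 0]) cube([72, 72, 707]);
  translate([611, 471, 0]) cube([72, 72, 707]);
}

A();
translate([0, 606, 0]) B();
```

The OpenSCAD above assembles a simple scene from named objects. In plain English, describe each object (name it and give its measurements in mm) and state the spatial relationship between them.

A is a simple wooden stool: a rectangular seat 324 mm (x) by 346 mm (y), 30 mm thick, top face at z = 398 mm, on four square legs, each 44×44 mm in cross-section. The legs rest on z = 0, each flush with a corner of the seat.

B is a table with a 703×563 mm rectangular top, 30 mm thick, top surface at z = 737 mm, supported by four 72×72 mm square legs, each inset 20 mm from the nearest pair of top edges, running from the floor.

The table is on the floor beside the stool on its +y side.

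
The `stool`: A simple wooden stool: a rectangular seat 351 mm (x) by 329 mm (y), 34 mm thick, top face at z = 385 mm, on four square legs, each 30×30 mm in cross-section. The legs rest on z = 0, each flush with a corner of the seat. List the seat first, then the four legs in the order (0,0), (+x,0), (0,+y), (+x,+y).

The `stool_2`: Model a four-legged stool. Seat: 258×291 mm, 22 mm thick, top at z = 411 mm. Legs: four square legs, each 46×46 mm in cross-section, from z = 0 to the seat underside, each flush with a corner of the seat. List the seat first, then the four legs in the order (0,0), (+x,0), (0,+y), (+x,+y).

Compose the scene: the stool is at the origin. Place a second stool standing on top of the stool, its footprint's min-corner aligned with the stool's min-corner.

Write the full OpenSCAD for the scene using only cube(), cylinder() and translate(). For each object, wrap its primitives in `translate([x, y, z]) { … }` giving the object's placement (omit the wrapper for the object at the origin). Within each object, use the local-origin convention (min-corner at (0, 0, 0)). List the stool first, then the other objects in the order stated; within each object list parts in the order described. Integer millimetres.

translate([0, 0, 351]) cube([351, 329, 34]);
cube([30, 30, 351]);
translate([321, 0, 0]) cube([30, 30, 351]);
translate([0, 299, 0]) cube([30, 30, 351]);
translate([321, 299, 0]) cube([30, 30, 351]);
translate([0, 0, 385]) {
  translate([0, 0, 389]) cube([258, 291, 22]);
  cube([46, 46, 389]);
  translate([212, 0, 0]) cube([46, 46, 389]);
  translate([0, 245, 0]) cube([46, 46, 389]);
  translate([212, 245, 0]) cube([46, 46, 389]);
}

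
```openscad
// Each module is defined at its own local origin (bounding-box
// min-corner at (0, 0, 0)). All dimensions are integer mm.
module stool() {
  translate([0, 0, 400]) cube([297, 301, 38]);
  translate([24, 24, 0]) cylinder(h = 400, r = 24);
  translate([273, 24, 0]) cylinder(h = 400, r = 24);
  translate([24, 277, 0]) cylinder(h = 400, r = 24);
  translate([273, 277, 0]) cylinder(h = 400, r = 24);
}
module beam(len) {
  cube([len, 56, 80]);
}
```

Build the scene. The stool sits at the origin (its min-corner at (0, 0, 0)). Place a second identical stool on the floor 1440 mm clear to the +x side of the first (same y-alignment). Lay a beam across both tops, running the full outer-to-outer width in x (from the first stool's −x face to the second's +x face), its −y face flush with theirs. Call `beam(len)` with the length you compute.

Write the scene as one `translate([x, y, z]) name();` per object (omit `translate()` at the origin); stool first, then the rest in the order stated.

stool();
translate([1737, 0, 0]) stool();
translate([0, 0, 438]) beam(2034);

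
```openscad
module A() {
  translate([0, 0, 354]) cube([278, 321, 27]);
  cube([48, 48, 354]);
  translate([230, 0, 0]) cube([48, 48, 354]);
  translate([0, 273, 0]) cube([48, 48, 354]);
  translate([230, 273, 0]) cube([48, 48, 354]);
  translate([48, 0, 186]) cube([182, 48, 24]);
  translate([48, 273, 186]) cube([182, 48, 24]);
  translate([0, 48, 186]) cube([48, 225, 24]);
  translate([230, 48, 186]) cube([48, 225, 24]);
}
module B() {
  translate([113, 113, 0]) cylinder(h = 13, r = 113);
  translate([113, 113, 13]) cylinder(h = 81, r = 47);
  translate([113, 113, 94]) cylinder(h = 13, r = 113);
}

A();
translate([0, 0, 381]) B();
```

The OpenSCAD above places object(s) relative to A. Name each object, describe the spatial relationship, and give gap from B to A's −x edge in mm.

The spool's min-x is at 0; the stool's min-x is 0; gap = 0 mm.

A is a stool. B is a spool. The spool is on top of the stool. The gap from the spool to the stool's −x edge is 0 mm.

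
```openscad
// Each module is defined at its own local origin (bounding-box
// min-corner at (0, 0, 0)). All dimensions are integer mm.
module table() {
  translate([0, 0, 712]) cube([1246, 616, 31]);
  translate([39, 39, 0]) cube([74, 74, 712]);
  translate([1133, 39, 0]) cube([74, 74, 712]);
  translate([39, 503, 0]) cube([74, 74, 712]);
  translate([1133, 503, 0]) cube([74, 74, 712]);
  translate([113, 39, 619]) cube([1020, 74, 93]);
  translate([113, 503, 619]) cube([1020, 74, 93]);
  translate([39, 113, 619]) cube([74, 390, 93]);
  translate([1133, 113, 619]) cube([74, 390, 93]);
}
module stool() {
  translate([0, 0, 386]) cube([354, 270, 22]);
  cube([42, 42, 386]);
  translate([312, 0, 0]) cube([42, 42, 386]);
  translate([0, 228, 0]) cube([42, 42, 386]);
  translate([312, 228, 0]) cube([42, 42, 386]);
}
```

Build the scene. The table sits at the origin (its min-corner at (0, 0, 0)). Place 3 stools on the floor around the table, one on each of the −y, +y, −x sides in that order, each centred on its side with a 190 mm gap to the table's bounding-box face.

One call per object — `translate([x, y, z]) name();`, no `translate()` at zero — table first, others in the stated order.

table();
translate([446, -460, 0]) stool();
translate([446, 806, 0]) stool();
translate([-544, 173, 0]) stool();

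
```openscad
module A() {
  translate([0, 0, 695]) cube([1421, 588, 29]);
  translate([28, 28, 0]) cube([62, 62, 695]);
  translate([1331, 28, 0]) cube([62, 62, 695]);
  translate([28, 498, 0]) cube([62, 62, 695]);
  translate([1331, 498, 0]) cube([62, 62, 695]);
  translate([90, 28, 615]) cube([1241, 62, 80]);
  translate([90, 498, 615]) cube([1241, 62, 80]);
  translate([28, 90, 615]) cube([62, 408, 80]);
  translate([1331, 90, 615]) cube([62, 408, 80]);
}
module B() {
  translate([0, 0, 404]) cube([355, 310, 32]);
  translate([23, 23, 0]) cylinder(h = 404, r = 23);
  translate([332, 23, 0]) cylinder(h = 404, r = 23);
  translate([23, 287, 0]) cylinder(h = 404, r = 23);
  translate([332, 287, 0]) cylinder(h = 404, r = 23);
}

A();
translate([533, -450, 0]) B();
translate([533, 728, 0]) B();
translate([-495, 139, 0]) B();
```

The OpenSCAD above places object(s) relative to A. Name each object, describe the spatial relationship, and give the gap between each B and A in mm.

Each stool's nearest face is 140 mm from the table's bounding box.

A is a table. B is a stool. Three stools sit around the table at the −y, +y, −x sides. The gap between each stool and the table is 140 mm.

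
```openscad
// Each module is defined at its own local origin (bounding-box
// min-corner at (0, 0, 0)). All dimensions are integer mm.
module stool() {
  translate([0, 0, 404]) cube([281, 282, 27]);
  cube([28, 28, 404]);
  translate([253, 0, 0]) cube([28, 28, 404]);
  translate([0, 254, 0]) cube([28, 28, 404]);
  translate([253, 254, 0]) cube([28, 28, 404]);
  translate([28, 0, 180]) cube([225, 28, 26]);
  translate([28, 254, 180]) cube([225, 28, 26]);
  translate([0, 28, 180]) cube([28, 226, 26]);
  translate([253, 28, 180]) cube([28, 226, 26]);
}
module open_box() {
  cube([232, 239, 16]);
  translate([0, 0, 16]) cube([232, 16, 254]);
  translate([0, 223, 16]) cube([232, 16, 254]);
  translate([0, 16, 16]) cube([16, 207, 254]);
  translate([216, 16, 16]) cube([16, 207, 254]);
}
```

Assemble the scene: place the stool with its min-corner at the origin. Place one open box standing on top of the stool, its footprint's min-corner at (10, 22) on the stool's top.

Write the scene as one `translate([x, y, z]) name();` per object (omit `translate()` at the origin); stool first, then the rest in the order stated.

stool();
translate([10, 22, 431]) open_box();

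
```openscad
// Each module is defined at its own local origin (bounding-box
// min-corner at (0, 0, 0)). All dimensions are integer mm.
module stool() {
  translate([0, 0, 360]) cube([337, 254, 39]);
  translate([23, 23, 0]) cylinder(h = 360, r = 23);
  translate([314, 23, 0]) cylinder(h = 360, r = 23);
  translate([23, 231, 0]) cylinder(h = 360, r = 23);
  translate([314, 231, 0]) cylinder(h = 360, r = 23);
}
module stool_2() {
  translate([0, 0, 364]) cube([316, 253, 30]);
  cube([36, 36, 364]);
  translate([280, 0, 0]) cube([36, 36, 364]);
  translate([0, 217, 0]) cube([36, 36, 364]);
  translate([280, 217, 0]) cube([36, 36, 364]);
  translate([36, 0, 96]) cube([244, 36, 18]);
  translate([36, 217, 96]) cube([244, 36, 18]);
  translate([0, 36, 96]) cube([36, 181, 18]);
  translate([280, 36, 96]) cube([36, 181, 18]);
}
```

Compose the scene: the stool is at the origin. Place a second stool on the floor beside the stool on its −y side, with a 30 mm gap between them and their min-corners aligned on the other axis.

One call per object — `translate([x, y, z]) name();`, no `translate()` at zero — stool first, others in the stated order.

stool();
translate([0, -283, 0]) stool_2();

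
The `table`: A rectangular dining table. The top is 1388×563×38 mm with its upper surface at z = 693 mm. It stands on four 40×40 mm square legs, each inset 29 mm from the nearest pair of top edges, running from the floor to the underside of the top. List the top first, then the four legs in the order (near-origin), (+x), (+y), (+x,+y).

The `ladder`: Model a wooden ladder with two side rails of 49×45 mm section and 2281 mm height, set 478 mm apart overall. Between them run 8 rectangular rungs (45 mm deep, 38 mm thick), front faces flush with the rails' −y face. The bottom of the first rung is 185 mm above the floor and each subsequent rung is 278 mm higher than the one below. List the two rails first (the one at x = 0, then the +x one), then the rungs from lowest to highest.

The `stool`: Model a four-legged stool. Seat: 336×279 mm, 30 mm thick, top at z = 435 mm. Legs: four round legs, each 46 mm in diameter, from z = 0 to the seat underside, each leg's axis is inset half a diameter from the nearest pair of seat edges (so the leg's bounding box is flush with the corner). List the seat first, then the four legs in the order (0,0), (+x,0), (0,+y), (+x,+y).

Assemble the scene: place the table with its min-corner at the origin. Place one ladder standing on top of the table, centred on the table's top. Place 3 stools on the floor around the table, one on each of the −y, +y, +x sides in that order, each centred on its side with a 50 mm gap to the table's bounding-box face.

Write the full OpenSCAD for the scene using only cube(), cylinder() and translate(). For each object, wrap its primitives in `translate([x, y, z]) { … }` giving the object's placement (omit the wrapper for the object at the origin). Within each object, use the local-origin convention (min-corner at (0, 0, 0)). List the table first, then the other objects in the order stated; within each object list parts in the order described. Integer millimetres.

translate([0, 0, 655]) cube([1388, 563, 38]);
translate([29, 29, 0]) cube([40, 40, 655]);
translate([1319, 29, 0]) cube([40, 40, 655]);
translate([29, 494, 0]) cube([40, 40, 655]);
translate([1319, 494, 0]) cube([40, 40, 655]);
translate([455, 259, 693]) {
  cube([49, 45, 2281]);
  translate([429, 0, 0]) cube([49, 45, 2281]);
  translate([49, 0, 185]) cube([380, 45, 38]);
  translate([49, 0, 463]) cube([380, 45, 38]);
  translate([49, 0, 741]) cube([380, 45, 38]);
  translate([49, 0, 1019]) cube([380, 45, 38]);
  translate([49, 0, 1297]) cube([380, 45, 38]);
  translate([49, 0, 1575]) cube([380, 45, 38]);
  translate([49, 0, 1853]) cube([380, 45, 38]);
  translate([49, 0, 2131]) cube([380, 45, 38]);
}
translate([526, -329, 0]) {
  translate([0, 0, 405]) cube([336, 279, 30]);
  translate([23, 23, 0]) cylinder(h = 405, r = 23);
  translate([313, 23, 0]) cylinder(h = 405, r = 23);
  translate([23, 256, 0]) cylinder(h = 405, r = 23);
  translate([313, 256, 0]) cylinder(h = 405, r = 23);
}
translate([526, 613, 0]) {
  translate([0, 0, 405]) cube([336, 279, 30]);
  translate([23, 23, 0]) cylinder(h = 405, r = 23);
  translate([313, 23, 0]) cylinder(h = 405, r = 23);
  translate([23, 256, 0]) cylinder(h = 405, r = 23);
  translate([313, 256, 0]) cylinder(h = 405, r = 23);
}
translate([1438, 142, 0]) {
  translate([0, 0, 405]) cube([336, 279, 30]);
  translate([23, 23, 0]) cylinder(h = 405, r = 23);
  translate([313, 23, 0]) cylinder(h = 405, r = 23);
  translate([23, 256, 0]) cylinder(h = 405, r = 23);
  translate([313, 256, 0]) cylinder(h = 405, r = 23);
}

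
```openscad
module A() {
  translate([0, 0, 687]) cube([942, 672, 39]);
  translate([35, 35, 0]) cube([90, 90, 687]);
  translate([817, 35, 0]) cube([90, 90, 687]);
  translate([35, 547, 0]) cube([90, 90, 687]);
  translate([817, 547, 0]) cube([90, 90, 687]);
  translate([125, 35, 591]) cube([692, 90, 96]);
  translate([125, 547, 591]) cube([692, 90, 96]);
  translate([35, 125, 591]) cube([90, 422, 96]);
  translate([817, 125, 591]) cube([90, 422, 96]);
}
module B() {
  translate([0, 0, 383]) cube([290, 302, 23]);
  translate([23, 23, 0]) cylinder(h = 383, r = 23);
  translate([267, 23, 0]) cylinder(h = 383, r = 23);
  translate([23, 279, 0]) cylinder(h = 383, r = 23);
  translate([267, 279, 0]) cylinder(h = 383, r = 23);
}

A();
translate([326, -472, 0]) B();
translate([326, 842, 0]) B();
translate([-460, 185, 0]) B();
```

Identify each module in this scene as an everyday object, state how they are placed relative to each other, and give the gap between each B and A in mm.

Each stool's nearest face is 170 mm from the table's bounding box.

A is a table. B is a stool. Three stools sit around the table at the −y, +y, −x sides. The gap between each stool and the table is 170 mm.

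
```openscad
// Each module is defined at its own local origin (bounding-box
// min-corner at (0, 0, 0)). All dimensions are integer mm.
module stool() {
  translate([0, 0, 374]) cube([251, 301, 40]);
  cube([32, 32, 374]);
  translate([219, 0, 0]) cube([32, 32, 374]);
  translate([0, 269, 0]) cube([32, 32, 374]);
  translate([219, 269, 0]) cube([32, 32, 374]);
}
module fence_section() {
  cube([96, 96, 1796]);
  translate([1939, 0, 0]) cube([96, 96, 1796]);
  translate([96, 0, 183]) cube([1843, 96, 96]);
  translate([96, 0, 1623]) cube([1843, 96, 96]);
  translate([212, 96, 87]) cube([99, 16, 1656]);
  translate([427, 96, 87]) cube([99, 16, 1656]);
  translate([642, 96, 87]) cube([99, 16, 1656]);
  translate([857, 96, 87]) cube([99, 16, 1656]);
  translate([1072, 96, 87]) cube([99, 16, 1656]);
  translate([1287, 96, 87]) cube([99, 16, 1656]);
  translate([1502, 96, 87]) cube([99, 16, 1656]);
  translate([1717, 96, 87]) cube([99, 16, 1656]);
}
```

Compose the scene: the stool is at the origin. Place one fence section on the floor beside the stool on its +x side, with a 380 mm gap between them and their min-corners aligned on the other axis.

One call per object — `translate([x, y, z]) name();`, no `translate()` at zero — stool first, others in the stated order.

stool();
translate([631, 0, 0]) fence_section();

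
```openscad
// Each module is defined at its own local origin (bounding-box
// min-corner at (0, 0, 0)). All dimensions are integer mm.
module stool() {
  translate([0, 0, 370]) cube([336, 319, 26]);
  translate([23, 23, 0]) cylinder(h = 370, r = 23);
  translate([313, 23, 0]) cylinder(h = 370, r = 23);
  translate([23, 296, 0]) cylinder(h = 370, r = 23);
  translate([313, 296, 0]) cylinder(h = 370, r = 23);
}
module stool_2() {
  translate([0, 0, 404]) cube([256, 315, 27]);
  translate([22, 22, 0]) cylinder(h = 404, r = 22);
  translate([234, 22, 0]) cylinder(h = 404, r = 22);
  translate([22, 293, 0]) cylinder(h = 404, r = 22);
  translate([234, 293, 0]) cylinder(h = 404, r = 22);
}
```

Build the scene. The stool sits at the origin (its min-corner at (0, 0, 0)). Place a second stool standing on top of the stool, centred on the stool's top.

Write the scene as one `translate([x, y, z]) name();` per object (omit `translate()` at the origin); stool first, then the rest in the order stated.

stool();
translate([40, 2, 396]) stool_2();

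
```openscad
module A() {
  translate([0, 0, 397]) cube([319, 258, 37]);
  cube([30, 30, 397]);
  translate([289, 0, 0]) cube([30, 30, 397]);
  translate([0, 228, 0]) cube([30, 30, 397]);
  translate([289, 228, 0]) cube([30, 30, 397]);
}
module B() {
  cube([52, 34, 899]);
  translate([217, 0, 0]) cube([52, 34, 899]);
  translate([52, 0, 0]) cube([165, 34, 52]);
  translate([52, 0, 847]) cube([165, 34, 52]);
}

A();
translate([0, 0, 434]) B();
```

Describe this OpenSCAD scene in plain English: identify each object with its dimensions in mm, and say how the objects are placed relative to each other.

A is a four-legged stool. The seat is 319×258 mm, 37 mm thick, top at z = 434 mm. It stands on four square legs, each 30×30 mm in cross-section, from z = 0 to the seat underside, each flush with a corner of the seat.

B is a picture frame with a 165×795 mm rectangular opening (x by z) and a uniform 52 mm border on every side. Frame depth is 34 mm along y. It is built from two vertical stiles running the full outside height and two horizontal rails spanning the gap between the stiles.

The picture frame is on top of the stool.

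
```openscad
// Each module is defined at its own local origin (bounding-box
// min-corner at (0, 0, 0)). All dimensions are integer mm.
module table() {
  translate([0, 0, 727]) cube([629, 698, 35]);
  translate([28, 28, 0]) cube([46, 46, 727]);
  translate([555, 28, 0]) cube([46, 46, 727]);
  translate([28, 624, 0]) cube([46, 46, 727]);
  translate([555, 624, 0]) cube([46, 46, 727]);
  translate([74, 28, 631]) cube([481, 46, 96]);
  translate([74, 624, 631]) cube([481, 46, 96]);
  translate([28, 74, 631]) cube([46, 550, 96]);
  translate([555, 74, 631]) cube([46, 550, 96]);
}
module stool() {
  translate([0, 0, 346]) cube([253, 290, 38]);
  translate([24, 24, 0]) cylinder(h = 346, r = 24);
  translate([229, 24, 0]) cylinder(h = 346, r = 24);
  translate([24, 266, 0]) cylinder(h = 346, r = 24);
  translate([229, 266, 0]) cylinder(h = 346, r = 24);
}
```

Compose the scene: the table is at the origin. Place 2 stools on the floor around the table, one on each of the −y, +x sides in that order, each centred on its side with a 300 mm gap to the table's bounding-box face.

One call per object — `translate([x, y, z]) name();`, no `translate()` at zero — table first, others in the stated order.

table();
translate([188, -590, 0]) stool();
translate([929, 204, 0]) stool();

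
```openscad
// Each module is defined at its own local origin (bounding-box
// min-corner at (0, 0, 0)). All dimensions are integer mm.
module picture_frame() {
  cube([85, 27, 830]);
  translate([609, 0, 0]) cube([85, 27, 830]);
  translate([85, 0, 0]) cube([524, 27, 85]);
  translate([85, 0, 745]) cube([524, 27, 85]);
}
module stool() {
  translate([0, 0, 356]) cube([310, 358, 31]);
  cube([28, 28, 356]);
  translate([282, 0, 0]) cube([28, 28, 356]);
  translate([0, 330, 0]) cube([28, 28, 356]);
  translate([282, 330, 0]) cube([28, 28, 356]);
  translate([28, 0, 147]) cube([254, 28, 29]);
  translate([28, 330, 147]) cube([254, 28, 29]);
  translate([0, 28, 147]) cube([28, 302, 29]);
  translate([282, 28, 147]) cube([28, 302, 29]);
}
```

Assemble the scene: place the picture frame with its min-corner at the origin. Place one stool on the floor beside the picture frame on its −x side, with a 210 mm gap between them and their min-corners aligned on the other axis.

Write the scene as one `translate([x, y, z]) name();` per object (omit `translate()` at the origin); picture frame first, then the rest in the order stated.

picture_frame();
translate([-520, 0, 0]) stool();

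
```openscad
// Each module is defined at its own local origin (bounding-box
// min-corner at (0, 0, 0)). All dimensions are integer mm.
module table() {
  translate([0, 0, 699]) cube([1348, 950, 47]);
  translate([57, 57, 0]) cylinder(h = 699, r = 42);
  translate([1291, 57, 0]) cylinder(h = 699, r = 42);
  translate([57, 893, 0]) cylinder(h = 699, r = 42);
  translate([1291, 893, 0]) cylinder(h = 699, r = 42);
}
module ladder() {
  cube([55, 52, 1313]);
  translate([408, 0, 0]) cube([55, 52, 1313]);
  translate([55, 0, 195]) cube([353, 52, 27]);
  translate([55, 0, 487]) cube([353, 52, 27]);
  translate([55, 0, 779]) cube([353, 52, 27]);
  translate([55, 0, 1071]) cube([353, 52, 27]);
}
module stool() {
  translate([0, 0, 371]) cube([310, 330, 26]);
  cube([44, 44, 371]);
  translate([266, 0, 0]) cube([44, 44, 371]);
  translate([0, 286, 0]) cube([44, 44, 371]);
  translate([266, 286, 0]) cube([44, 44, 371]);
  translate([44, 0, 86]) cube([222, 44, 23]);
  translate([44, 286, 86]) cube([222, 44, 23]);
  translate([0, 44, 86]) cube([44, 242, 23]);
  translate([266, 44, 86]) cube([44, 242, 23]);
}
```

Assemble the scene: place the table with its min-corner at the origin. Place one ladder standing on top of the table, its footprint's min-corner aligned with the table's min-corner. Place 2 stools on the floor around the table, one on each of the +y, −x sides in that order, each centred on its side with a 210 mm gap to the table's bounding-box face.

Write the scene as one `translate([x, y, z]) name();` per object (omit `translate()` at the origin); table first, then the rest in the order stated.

table();
translate([0, 0, 746]) ladder();
translate([519, 1160, 0]) stool();
translate([-520, 310, 0]) stool();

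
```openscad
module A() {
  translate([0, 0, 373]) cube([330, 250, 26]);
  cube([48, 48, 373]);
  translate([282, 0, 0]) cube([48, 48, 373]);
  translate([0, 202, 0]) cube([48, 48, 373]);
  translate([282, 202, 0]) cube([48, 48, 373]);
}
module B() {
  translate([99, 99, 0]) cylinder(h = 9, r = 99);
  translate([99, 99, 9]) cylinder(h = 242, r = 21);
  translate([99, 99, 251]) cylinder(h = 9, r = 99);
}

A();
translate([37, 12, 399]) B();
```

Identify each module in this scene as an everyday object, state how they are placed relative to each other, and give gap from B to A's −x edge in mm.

A is a stool. B is a spool. The spool is on top of the stool. The gap from the spool to the stool's −x edge is 37 mm.

The spool's min-x is at 37; the stool's min-x is 0; gap = 37 mm.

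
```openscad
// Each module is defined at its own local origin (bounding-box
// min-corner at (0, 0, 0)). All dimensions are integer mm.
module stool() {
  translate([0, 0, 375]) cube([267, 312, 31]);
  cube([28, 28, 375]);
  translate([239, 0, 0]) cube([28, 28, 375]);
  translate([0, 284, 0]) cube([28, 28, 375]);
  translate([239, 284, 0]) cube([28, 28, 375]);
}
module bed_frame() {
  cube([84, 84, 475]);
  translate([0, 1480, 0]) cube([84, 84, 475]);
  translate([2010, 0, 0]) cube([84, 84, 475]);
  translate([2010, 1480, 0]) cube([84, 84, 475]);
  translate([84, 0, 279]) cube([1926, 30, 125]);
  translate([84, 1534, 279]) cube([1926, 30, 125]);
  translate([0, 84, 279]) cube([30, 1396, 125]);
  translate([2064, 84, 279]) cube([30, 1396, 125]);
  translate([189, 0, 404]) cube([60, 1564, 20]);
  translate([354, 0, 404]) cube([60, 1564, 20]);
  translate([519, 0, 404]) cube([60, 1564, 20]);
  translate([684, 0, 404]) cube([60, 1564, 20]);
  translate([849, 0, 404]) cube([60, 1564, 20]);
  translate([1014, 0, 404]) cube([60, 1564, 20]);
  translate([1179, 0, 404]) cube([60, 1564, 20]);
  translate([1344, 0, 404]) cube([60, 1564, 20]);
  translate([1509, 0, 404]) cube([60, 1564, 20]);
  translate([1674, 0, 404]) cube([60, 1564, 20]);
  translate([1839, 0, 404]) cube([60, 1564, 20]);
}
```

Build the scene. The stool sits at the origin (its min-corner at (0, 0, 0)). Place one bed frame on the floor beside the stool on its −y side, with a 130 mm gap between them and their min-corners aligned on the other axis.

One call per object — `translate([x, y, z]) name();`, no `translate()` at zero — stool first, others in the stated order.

stool();
translate([0, -1694, 0]) bed_frame();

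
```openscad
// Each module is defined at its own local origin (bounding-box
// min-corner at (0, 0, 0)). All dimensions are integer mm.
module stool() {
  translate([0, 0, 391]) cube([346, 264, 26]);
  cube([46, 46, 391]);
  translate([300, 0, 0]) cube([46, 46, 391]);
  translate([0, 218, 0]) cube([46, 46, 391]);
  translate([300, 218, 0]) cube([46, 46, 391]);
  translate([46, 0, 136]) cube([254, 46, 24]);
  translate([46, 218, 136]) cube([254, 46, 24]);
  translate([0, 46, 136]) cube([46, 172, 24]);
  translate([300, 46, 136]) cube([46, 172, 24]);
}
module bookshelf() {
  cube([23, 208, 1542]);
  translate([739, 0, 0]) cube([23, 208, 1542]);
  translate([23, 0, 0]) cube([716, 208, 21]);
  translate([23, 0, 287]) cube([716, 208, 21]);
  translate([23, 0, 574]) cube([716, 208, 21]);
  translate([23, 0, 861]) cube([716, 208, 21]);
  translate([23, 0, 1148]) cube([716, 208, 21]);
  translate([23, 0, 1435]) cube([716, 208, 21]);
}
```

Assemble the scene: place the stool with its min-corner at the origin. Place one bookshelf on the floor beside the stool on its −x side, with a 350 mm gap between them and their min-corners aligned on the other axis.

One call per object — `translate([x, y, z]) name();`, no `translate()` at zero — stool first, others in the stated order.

stool();
translate([-1112, 0, 0]) bookshelf();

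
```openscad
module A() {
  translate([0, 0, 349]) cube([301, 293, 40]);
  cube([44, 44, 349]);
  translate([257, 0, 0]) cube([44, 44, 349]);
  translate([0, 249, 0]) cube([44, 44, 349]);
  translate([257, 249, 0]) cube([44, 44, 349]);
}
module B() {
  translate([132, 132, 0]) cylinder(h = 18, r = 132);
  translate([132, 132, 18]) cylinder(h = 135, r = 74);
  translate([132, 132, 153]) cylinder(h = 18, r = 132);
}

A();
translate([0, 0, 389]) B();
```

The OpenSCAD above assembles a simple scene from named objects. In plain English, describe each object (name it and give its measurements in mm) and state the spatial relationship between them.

A is a four-legged stool. The seat is a 301×293×40 mm slab whose top surface is at z = 389 mm; four square legs, each 44×44 mm in cross-section, run from the floor (z = 0) to the underside of the seat, each flush with a corner of the seat.

B is a spool: two coaxial disc flanges of radius 132 mm and thickness 18 mm, joined by a core cylinder of radius 74 mm and height 135 mm. The lower flange rests on z = 0 and the three cylinders share a vertical axis.

The spool is on top of the stool.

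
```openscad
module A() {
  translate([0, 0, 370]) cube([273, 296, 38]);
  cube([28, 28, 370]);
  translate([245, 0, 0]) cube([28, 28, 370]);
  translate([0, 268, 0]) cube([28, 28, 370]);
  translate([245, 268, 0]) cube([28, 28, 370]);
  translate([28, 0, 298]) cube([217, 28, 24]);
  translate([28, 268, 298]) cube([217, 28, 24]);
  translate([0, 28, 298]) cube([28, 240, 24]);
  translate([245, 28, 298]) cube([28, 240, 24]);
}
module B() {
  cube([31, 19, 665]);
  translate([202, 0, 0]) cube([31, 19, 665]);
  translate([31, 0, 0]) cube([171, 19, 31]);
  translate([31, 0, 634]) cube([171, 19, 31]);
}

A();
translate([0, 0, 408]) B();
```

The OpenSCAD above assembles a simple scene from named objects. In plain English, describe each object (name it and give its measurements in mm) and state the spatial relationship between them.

A is a four-legged stool. The seat is a 273×296×38 mm slab whose top surface is at z = 408 mm; four square legs, each 28×28 mm in cross-section, run from the floor (z = 0) to the underside of the seat, each flush with a corner of the seat. Four stretchers, 28 mm wide and 24 mm tall, connect adjacent legs with their undersides at z = 298 mm, each running between the inner faces of the legs it joins and aligned with the legs' outer faces on the other axis.

B is a rectangular picture frame lying in the x–z plane (depth along y). The opening is 171 mm wide (x) by 603 mm tall (z), surrounded by a border 31 mm wide on all four sides. The frame is 19 mm deep and is made of two full-height vertical stiles with two horizontal rails fitted between them.

The picture frame is on top of the stool.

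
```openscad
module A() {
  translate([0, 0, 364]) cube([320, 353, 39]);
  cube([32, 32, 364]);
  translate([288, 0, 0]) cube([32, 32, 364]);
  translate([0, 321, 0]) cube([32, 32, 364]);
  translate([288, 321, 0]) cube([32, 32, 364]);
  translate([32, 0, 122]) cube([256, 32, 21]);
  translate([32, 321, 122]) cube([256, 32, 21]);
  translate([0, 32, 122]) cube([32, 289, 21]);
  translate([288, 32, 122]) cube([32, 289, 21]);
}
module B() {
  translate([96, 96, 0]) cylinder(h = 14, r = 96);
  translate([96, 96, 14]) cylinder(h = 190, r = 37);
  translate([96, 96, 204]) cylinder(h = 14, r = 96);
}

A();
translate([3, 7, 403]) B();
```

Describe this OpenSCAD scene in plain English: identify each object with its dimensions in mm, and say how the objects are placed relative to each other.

A is a four-legged stool. The seat is a 320×353×39 mm slab whose top surface is at z = 403 mm; four square legs, each 32×32 mm in cross-section, run from the floor (z = 0) to the underside of the seat, each flush with a corner of the seat. Four stretchers, 32 mm wide and 21 mm tall, connect adjacent legs with their undersides at z = 122 mm, each running between the inner faces of the legs it joins and aligned with the legs' outer faces on the other axis.

B is a spool: two coaxial disc flanges of radius 96 mm and thickness 14 mm, joined by a core cylinder of radius 37 mm and height 190 mm. The lower flange rests on z = 0 and the three cylinders share a vertical axis.

The spool is on top of the stool.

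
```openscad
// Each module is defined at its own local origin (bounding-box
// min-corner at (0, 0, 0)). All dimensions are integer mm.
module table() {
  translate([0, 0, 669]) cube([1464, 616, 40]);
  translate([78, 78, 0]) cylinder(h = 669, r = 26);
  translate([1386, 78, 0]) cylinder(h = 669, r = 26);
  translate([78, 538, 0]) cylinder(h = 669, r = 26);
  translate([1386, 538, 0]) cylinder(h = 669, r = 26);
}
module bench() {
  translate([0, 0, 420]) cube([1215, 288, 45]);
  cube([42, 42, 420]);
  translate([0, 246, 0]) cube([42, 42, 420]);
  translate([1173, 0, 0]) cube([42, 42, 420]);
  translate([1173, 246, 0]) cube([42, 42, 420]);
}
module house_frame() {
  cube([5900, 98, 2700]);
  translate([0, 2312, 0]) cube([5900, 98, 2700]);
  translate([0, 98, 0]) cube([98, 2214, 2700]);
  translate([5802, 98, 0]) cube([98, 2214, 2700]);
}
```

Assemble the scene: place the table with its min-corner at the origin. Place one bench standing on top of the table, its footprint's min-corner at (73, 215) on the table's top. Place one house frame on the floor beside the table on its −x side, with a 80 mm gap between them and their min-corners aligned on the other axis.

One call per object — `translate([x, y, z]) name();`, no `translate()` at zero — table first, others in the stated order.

table();
translate([73, 215, 709]) bench();
translate([-5980, 0, 0]) house_frame();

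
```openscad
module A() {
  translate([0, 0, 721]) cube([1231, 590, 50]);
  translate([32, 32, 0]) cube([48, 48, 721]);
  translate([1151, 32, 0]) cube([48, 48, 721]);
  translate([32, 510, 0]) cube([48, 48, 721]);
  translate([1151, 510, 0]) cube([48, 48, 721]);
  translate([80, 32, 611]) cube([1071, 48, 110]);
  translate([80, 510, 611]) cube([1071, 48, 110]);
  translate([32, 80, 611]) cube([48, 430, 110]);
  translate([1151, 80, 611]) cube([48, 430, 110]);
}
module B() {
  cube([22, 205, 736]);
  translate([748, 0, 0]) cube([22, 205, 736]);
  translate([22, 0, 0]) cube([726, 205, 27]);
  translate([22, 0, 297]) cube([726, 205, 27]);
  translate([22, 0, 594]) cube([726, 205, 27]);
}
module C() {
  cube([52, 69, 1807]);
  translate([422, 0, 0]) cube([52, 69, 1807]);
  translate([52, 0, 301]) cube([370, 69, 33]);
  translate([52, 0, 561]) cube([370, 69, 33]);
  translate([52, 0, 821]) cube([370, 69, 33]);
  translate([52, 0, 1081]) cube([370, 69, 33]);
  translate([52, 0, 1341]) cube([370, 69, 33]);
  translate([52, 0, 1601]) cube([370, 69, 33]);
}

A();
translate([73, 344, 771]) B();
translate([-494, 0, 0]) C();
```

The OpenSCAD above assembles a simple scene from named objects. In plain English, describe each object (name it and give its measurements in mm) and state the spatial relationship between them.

A is a table: top 1231 mm (x) × 590 mm (y), 50 mm thick, upper face at z = 771 mm, on four 48×48 mm square legs, each inset 32 mm from the nearest pair of top edges, running from z = 0 to the bottom of the top. Four apron rails, 48 mm thick and 110 mm tall, run between adjacent legs with their top edges flush with the underside of the top and their outer faces flush with the legs' outer faces.

B is a bookshelf 770 mm wide overall, 205 mm deep and 736 mm tall. The two sides are 22 mm thick vertical panels. 3 horizontal shelves of 27 mm thickness span between the inner faces of the sides; the lowest shelf sits on the floor and shelves are stacked with a clear vertical gap of 270 mm between each pair.

C is a straight ladder. Two 52×69 mm vertical rails, 1807 mm tall, stand 474 mm apart (outside-to-outside) with their front faces coplanar on the −y side. 6 rungs, each 69 mm deep and 33 mm tall, span between the inner faces of the rails, front faces flush with the rails. The lowest rung's underside is at z = 301 mm and rungs are spaced 260 mm apart (underside to underside).

The bookshelf is on top of the table. The ladder is on the floor beside the table on its −x side.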